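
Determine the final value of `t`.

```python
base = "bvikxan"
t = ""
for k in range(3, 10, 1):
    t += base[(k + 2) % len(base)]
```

k=3: add base[5]='a' → 'a'
k=4: add base[6]='n' → 'an'
k=5: add base[0]='b' → 'anb'
k=6: add base[1]='v' → 'anbv'
k=7: add base[2]='i' → 'anbvi'
k=8: add base[3]='k' → 'anbvik'
k=9: add base[4]='x' → 'anbvikx'

'anbvikx'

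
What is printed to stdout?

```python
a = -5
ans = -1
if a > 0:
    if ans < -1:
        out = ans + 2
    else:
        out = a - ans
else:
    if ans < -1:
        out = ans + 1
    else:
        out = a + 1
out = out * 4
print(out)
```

a=-5, ans=-1
a > 0 is False; ans < -1 is False
→ out = a + 1 = -4
out = (-4)*4 = -16

-16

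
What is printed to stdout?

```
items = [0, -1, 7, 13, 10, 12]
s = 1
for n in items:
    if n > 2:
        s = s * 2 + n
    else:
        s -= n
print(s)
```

n=0: not >2, s = 1-0 = 1
n=-1: not >2, s = 1-(-1) = 2
n=7: >2, s = 2*2+7 = 11
n=13: >2, s = 11*2+13 = 35
n=10: >2, s = 35*2+10 = 80
n=12: >2, s = 80*2+12 = 172

172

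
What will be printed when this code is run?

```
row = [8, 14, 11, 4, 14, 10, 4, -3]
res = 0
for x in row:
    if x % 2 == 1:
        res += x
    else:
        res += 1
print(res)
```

14

x=8: not odd, res = 0+1 = 1
x=14: not odd, res = 1+1 = 2
x=11: odd, res = 2+11 = 13
x=4: not odd, res = 13+1 = 14
x=14: not odd, res = 14+1 = 15
x=10: not odd, res = 15+1 = 16
x=4: not odd, res = 16+1 = 17
x=-3: odd, res = 17+(-3) = 14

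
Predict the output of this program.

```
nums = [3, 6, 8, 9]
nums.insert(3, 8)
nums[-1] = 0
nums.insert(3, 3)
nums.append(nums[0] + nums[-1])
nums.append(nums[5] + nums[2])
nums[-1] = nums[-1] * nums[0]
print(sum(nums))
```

insert 8 at 3 → [3, 6, 8, 8, 9]
nums[-1] = 0 → [3, 6, 8, 8, 0]
insert 3 at 3 → [3, 6, 8, 3, 8, 0]
append nums[0]+nums[-1] = 3+0 = 3 → [3, 6, 8, 3, 8, 0, 3]
append nums[5]+nums[2] = 0+8 = 8 → [3, 6, 8, 3, 8, 0, 3, 8]
nums[-1] = nums[-1]*nums[0] = 8*3 = 24 → [3, 6, 8, 3, 8, 0, 3, 24]
sum = 55

55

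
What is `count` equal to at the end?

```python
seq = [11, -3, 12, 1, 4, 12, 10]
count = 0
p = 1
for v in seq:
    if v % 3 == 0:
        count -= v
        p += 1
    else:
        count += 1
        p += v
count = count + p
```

v=11: not %3==0, count = 0+1 = 1; p=12
v=-3: %3==0, count = 1-(-3) = 4; p=13
v=12: %3==0, count = 4-12 = -8; p=14
v=1: not %3==0, count = (-8)+1 = -7; p=15
v=4: not %3==0, count = (-7)+1 = -6; p=19
v=12: %3==0, count = (-6)-12 = -18; p=20
v=10: not %3==0, count = (-18)+1 = -17; p=30
count+p = (-17)+30 = 13

13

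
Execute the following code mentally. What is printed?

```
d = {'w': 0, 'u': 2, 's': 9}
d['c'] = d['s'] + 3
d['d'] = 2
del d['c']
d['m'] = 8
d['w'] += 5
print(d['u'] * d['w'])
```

10

d['c'] = d['s']+3 = 12 → {'w': 0, 'u': 2, 's': 9, 'c': 12}
d['d'] = 2 → {'w': 0, 'u': 2, 's': 9, 'c': 12, 'd': 2}
del 'c' → {'w': 0, 'u': 2, 's': 9, 'd': 2}
d['m'] = 8 → {'w': 0, 'u': 2, 's': 9, 'd': 2, 'm': 8}
d['w'] = 0+5 = 5 → {'w': 5, 'u': 2, 's': 9, 'd': 2, 'm': 8}
d['u']*d['w'] = 2*5 = 10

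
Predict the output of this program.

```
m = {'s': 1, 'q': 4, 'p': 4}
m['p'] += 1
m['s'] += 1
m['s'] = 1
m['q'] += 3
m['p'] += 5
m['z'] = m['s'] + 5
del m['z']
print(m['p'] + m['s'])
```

m['p'] = 4+1 = 5 → {'s': 1, 'q': 4, 'p': 5}
m['s'] = 1+1 = 2 → {'s': 2, 'q': 4, 'p': 5}
m['s'] = 1 → {'s': 1, 'q': 4, 'p': 5}
m['q'] = 4+3 = 7 → {'s': 1, 'q': 7, 'p': 5}
m['p'] = 5+5 = 10 → {'s': 1, 'q': 7, 'p': 10}
m['z'] = m['s']+5 = 6 → {'s': 1, 'q': 7, 'p': 10, 'z': 6}
del 'z' → {'s': 1, 'q': 7, 'p': 10}
m['p']+m['s'] = 10+1 = 11

11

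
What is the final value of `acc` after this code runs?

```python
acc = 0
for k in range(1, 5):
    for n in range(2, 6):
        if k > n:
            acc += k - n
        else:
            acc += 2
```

k=1,n=2: not 1>2, acc = 0+2 = 2
k=1,n=3: not 1>3, acc = 2+2 = 4
k=1,n=4: not 1>4, acc = 4+2 = 6
k=1,n=5: not 1>5, acc = 6+2 = 8
k=2,n=2: not 2>2, acc = 8+2 = 10
k=2,n=3: not 2>3, acc = 10+2 = 12
k=2,n=4: not 2>4, acc = 12+2 = 14
k=2,n=5: not 2>5, acc = 14+2 = 16
k=3,n=2: 3>2, acc = 16+1 = 17
k=3,n=3: not 3>3, acc = 17+2 = 19
k=3,n=4: not 3>4, acc = 19+2 = 21
k=3,n=5: not 3>5, acc = 21+2 = 23
k=4,n=2: 4>2, acc = 23+2 = 25
k=4,n=3: 4>3, acc = 25+1 = 26
k=4,n=4: not 4>4, acc = 26+2 = 28
k=4,n=5: not 4>5, acc = 28+2 = 30

30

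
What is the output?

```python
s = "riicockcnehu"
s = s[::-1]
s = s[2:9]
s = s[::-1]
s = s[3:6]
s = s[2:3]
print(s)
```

n

reverse → 'uhenckcociir'
slice [2:9] → 'enckcoc'
reverse → 'cockcne'
slice [3:6] → 'kcn'
slice [2:3] → 'n'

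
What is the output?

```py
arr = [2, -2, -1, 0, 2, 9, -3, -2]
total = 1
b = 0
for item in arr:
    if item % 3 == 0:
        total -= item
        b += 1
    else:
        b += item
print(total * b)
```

item=2: not %3==0; b=2
item=-2: not %3==0; b=0
item=-1: not %3==0; b=-1
item=0: %3==0, total = 1-0 = 1; b=0
item=2: not %3==0; b=2
item=9: %3==0, total = 1-9 = -8; b=3
item=-3: %3==0, total = (-8)-(-3) = -5; b=4
item=-2: not %3==0; b=2
total*b = (-5)*2 = -10

-10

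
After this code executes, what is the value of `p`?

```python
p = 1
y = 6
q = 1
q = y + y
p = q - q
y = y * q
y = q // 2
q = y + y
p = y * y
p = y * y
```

q = 6+6 = 12
p = 12-12 = 0
y = 6*12 = 72
y = 12//2 = 6
q = 6+6 = 12
p = 6*6 = 36
p = 6*6 = 36

36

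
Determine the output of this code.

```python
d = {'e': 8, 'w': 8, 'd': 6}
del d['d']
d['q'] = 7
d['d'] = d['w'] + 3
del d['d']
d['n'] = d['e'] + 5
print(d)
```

del 'd' → {'e': 8, 'w': 8}
d['q'] = 7 → {'e': 8, 'w': 8, 'q': 7}
d['d'] = d['w']+3 = 11 → {'e': 8, 'w': 8, 'q': 7, 'd': 11}
del 'd' → {'e': 8, 'w': 8, 'q': 7}
d['n'] = d['e']+5 = 13 → {'e': 8, 'w': 8, 'q': 7, 'n': 13}

{'e': 8, 'w': 8, 'q': 7, 'n': 13}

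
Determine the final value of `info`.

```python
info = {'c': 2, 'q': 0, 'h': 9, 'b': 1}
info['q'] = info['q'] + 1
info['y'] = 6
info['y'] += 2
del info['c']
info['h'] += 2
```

info['q'] = info['q']+1 = 1 → {'c': 2, 'q': 1, 'h': 9, 'b': 1}
info['y'] = 6 → {'c': 2, 'q': 1, 'h': 9, 'b': 1, 'y': 6}
info['y'] = 6+2 = 8 → {'c': 2, 'q': 1, 'h': 9, 'b': 1, 'y': 8}
del 'c' → {'q': 1, 'h': 9, 'b': 1, 'y': 8}
info['h'] = 9+2 = 11 → {'q': 1, 'h': 11, 'b': 1, 'y': 8}

{'q': 1, 'h': 11, 'b': 1, 'y': 8}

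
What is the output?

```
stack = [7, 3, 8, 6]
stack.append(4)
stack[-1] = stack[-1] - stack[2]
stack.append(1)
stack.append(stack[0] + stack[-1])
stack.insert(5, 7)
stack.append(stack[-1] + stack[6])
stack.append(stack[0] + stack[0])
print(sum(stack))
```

append 4 → [7, 3, 8, 6, 4]
stack[-1] = stack[-1]-stack[2] = 4-8 = -4 → [7, 3, 8, 6, -4]
append 1 → [7, 3, 8, 6, -4, 1]
append stack[0]+stack[-1] = 7+1 = 8 → [7, 3, 8, 6, -4, 1, 8]
insert 7 at 5 → [7, 3, 8, 6, -4, 7, 1, 8]
append stack[-1]+stack[6] = 8+1 = 9 → [7, 3, 8, 6, -4, 7, 1, 8, 9]
append stack[0]+stack[0] = 7+7 = 14 → [7, 3, 8, 6, -4, 7, 1, 8, 9, 14]
sum = 59

59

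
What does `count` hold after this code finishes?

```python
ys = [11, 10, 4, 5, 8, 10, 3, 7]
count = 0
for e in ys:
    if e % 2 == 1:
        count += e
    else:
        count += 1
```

30

e=11: odd, count = 0+11 = 11
e=10: not odd, count = 11+1 = 12
e=4: not odd, count = 12+1 = 13
e=5: odd, count = 13+5 = 18
e=8: not odd, count = 18+1 = 19
e=10: not odd, count = 19+1 = 20
e=3: odd, count = 20+3 = 23
e=7: odd, count = 23+7 = 30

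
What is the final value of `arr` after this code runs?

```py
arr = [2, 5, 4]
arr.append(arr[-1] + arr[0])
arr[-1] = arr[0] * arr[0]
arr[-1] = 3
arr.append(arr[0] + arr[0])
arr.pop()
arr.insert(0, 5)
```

append arr[-1]+arr[0] = 4+2 = 6 → [2, 5, 4, 6]
arr[-1] = arr[0]*arr[0] = 2*2 = 4 → [2, 5, 4, 4]
arr[-1] = 3 → [2, 5, 4, 3]
append arr[0]+arr[0] = 2+2 = 4 → [2, 5, 4, 3, 4]
pop() removes 4 → [2, 5, 4, 3]
insert 5 at 0 → [5, 2, 5, 4, 3]

[5, 2, 5, 4, 3]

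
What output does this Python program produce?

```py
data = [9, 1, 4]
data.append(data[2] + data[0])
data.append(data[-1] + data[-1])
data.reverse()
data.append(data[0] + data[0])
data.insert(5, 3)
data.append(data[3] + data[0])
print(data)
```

append data[2]+data[0] = 4+9 = 13 → [9, 1, 4, 13]
append data[-1]+data[-1] = 13+13 = 26 → [9, 1, 4, 13, 26]
reverse → [26, 13, 4, 1, 9]
append data[0]+data[0] = 26+26 = 52 → [26, 13, 4, 1, 9, 52]
insert 3 at 5 → [26, 13, 4, 1, 9, 3, 52]
append data[3]+data[0] = 1+26 = 27 → [26, 13, 4, 1, 9, 3, 52, 27]

[26, 13, 4, 1, 9, 3, 52, 27]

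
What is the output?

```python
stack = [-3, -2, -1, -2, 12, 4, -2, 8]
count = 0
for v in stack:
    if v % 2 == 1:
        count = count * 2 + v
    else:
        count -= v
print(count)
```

v=-3: odd, count = 0*2+(-3) = -3
v=-2: not odd, count = (-3)-(-2) = -1
v=-1: odd, count = (-1)*2+(-1) = -3
v=-2: not odd, count = (-3)-(-2) = -1
v=12: not odd, count = (-1)-12 = -13
v=4: not odd, count = (-13)-4 = -17
v=-2: not odd, count = (-17)-(-2) = -15
v=8: not odd, count = (-15)-8 = -23

-23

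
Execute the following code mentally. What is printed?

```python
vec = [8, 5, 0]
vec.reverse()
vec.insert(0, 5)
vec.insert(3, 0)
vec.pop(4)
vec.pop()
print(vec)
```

reverse → [0, 5, 8]
insert 5 at 0 → [5, 0, 5, 8]
insert 0 at 3 → [5, 0, 5, 0, 8]
pop(4) removes 8 → [5, 0, 5, 0]
pop() removes 0 → [5, 0, 5]

[5, 0, 5]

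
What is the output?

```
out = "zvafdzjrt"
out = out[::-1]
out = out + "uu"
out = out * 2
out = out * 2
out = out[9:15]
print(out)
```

uutrjz

reverse → 'trjzdfavz'
+ 'uu' → 'trjzdfavzuu'
repeat ×2 → 'trjzdfavzuutrjzdfavzuu'
repeat ×2 → 'trjzdfavzuutrjzdfavzuutrjzdfavzuutrjzdfavzuu'
slice [9:15] → 'uutrjz'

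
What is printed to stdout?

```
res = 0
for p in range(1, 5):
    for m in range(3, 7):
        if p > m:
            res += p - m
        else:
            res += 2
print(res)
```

31

p=1,m=3: not 1>3, res = 0+2 = 2
p=1,m=4: not 1>4, res = 2+2 = 4
p=1,m=5: not 1>5, res = 4+2 = 6
p=1,m=6: not 1>6, res = 6+2 = 8
p=2,m=3: not 2>3, res = 8+2 = 10
p=2,m=4: not 2>4, res = 10+2 = 12
p=2,m=5: not 2>5, res = 12+2 = 14
p=2,m=6: not 2>6, res = 14+2 = 16
p=3,m=3: not 3>3, res = 16+2 = 18
p=3,m=4: not 3>4, res = 18+2 = 20
p=3,m=5: not 3>5, res = 20+2 = 22
p=3,m=6: not 3>6, res = 22+2 = 24
p=4,m=3: 4>3, res = 24+1 = 25
p=4,m=4: not 4>4, res = 25+2 = 27
p=4,m=5: not 4>5, res = 27+2 = 29
p=4,m=6: not 4>6, res = 29+2 = 31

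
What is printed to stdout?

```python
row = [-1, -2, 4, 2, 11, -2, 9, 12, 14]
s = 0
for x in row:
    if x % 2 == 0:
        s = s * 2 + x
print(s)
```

x=-1: not even
x=-2: even, s = 0*2+(-2) = -2
x=4: even, s = (-2)*2+4 = 0
x=2: even, s = 0*2+2 = 2
x=11: not even
x=-2: even, s = 2*2+(-2) = 2
x=9: not even
x=12: even, s = 2*2+12 = 16
x=14: even, s = 16*2+14 = 46

46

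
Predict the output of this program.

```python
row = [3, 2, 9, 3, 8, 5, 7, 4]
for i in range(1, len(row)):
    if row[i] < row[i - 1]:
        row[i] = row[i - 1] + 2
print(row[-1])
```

19

i=1: 2<3, row[1] = 3+2 = 5 → [3, 5, 9, 3, 8, 5, 7, 4]
i=2: 9>=5, unchanged → [3, 5, 9, 3, 8, 5, 7, 4]
i=3: 3<9, row[3] = 9+2 = 11 → [3, 5, 9, 11, 8, 5, 7, 4]
i=4: 8<11, row[4] = 11+2 = 13 → [3, 5, 9, 11, 13, 5, 7, 4]
i=5: 5<13, row[5] = 13+2 = 15 → [3, 5, 9, 11, 13, 15, 7, 4]
i=6: 7<15, row[6] = 15+2 = 17 → [3, 5, 9, 11, 13, 15, 17, 4]
i=7: 4<17, row[7] = 17+2 = 19 → [3, 5, 9, 11, 13, 15, 17, 19]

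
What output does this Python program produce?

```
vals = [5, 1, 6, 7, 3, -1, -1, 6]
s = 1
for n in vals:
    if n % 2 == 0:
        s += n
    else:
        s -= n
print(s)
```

-1

n=5: not even, s = 1-5 = -4
n=1: not even, s = (-4)-1 = -5
n=6: even, s = (-5)+6 = 1
n=7: not even, s = 1-7 = -6
n=3: not even, s = (-6)-3 = -9
n=-1: not even, s = (-9)-(-1) = -8
n=-1: not even, s = (-8)-(-1) = -7
n=6: even, s = (-7)+6 = -1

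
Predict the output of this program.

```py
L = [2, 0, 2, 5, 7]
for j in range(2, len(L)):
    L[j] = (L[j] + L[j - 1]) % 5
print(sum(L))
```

j=2: L[2] = (2+0)%5 = 2 → [2, 0, 2, 5, 7]
j=3: L[3] = (5+2)%5 = 2 → [2, 0, 2, 2, 7]
j=4: L[4] = (7+2)%5 = 4 → [2, 0, 2, 2, 4]
sum = 10

10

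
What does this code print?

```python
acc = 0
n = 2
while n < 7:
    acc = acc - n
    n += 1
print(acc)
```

n=2: acc = 0-2 = -2
n=3: acc = (-2)-3 = -5
n=4: acc = (-5)-4 = -9
n=5: acc = (-9)-5 = -14
n=6: acc = (-14)-6 = -20

-20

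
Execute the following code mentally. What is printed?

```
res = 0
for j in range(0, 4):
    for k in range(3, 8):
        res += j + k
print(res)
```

130

j=0,k=3: res = 0+3 = 3
j=0,k=4: res = 3+4 = 7
j=0,k=5: res = 7+5 = 12
j=0,k=6: res = 12+6 = 18
j=0,k=7: res = 18+7 = 25
j=1,k=3: res = 25+4 = 29
j=1,k=4: res = 29+5 = 34
j=1,k=5: res = 34+6 = 40
j=1,k=6: res = 40+7 = 47
j=1,k=7: res = 47+8 = 55
j=2,k=3: res = 55+5 = 60
j=2,k=4: res = 60+6 = 66
j=2,k=5: res = 66+7 = 73
j=2,k=6: res = 73+8 = 81
j=2,k=7: res = 81+9 = 90
j=3,k=3: res = 90+6 = 96
j=3,k=4: res = 96+7 = 103
j=3,k=5: res = 103+8 = 111
j=3,k=6: res = 111+9 = 120
j=3,k=7: res = 120+10 = 130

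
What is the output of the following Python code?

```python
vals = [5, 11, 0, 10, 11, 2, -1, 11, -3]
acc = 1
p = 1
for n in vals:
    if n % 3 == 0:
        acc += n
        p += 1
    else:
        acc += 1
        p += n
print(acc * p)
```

n=5: not %3==0, acc = 1+1 = 2; p=6
n=11: not %3==0, acc = 2+1 = 3; p=17
n=0: %3==0, acc = 3+0 = 3; p=18
n=10: not %3==0, acc = 3+1 = 4; p=28
n=11: not %3==0, acc = 4+1 = 5; p=39
n=2: not %3==0, acc = 5+1 = 6; p=41
n=-1: not %3==0, acc = 6+1 = 7; p=40
n=11: not %3==0, acc = 7+1 = 8; p=51
n=-3: %3==0, acc = 8+(-3) = 5; p=52
acc*p = 5*52 = 260

260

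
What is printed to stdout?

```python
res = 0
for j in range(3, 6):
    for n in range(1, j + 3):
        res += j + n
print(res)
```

138

j=3,n=1: res = 0+4 = 4
j=3,n=2: res = 4+5 = 9
j=3,n=3: res = 9+6 = 15
j=3,n=4: res = 15+7 = 22
j=3,n=5: res = 22+8 = 30
j=4,n=1: res = 30+5 = 35
j=4,n=2: res = 35+6 = 41
j=4,n=3: res = 41+7 = 48
j=4,n=4: res = 48+8 = 56
j=4,n=5: res = 56+9 = 65
j=4,n=6: res = 65+10 = 75
j=5,n=1: res = 75+6 = 81
j=5,n=2: res = 81+7 = 88
j=5,n=3: res = 88+8 = 96
j=5,n=4: res = 96+9 = 105
j=5,n=5: res = 105+10 = 115
j=5,n=6: res = 115+11 = 126
j=5,n=7: res = 126+12 = 138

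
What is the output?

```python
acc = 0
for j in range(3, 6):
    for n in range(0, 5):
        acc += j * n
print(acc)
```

j=3,n=0: acc = 0+0 = 0
j=3,n=1: acc = 0+3 = 3
j=3,n=2: acc = 3+6 = 9
j=3,n=3: acc = 9+9 = 18
j=3,n=4: acc = 18+12 = 30
j=4,n=0: acc = 30+0 = 30
j=4,n=1: acc = 30+4 = 34
j=4,n=2: acc = 34+8 = 42
j=4,n=3: acc = 42+12 = 54
j=4,n=4: acc = 54+16 = 70
j=5,n=0: acc = 70+0 = 70
j=5,n=1: acc = 70+5 = 75
j=5,n=2: acc = 75+10 = 85
j=5,n=3: acc = 85+15 = 100
j=5,n=4: acc = 100+20 = 120

120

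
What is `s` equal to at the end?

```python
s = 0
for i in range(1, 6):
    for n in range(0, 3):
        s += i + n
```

i=1,n=0: s = 0+1 = 1
i=1,n=1: s = 1+2 = 3
i=1,n=2: s = 3+3 = 6
i=2,n=0: s = 6+2 = 8
i=2,n=1: s = 8+3 = 11
i=2,n=2: s = 11+4 = 15
i=3,n=0: s = 15+3 = 18
i=3,n=1: s = 18+4 = 22
i=3,n=2: s = 22+5 = 27
i=4,n=0: s = 27+4 = 31
i=4,n=1: s = 31+5 = 36
i=4,n=2: s = 36+6 = 42
i=5,n=0: s = 42+5 = 47
i=5,n=1: s = 47+6 = 53
i=5,n=2: s = 53+7 = 60

60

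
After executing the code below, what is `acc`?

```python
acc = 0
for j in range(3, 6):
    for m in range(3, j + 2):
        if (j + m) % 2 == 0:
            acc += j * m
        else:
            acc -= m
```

j=3,m=3: even sum, acc = 0+9 = 9
j=3,m=4: odd sum, acc = 9-4 = 5
j=4,m=3: odd sum, acc = 5-3 = 2
j=4,m=4: even sum, acc = 2+16 = 18
j=4,m=5: odd sum, acc = 18-5 = 13
j=5,m=3: even sum, acc = 13+15 = 28
j=5,m=4: odd sum, acc = 28-4 = 24
j=5,m=5: even sum, acc = 24+25 = 49
j=5,m=6: odd sum, acc = 49-6 = 43

43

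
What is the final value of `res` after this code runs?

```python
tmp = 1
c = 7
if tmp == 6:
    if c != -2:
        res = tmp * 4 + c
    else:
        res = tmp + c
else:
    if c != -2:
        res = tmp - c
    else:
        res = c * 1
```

-6

tmp=1, c=7
tmp == 6 is False; c != -2 is True
→ res = tmp - c = -6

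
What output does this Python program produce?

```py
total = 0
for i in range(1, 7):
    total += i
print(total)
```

21

i=1: total = 0+1 = 1
i=2: total = 1+2 = 3
i=3: total = 3+3 = 6
i=4: total = 6+4 = 10
i=5: total = 10+5 = 15
i=6: total = 15+6 = 21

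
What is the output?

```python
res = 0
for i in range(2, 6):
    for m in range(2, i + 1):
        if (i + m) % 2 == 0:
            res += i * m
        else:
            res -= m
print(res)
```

66

i=2,m=2: even sum, res = 0+4 = 4
i=3,m=2: odd sum, res = 4-2 = 2
i=3,m=3: even sum, res = 2+9 = 11
i=4,m=2: even sum, res = 11+8 = 19
i=4,m=3: odd sum, res = 19-3 = 16
i=4,m=4: even sum, res = 16+16 = 32
i=5,m=2: odd sum, res = 32-2 = 30
i=5,m=3: even sum, res = 30+15 = 45
i=5,m=4: odd sum, res = 45-4 = 41
i=5,m=5: even sum, res = 41+25 = 66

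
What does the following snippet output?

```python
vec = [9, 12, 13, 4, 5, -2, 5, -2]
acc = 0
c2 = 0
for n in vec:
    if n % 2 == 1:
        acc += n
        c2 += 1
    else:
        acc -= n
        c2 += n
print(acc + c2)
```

36

n=9: odd, acc = 0+9 = 9; c2=1
n=12: not odd, acc = 9-12 = -3; c2=13
n=13: odd, acc = (-3)+13 = 10; c2=14
n=4: not odd, acc = 10-4 = 6; c2=18
n=5: odd, acc = 6+5 = 11; c2=19
n=-2: not odd, acc = 11-(-2) = 13; c2=17
n=5: odd, acc = 13+5 = 18; c2=18
n=-2: not odd, acc = 18-(-2) = 20; c2=16
acc+c2 = 20+16 = 36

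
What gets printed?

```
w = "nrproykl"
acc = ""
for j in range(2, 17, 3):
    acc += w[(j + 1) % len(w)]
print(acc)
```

j=2: add w[3]='r' → 'r'
j=5: add w[6]='k' → 'rk'
j=8: add w[1]='r' → 'rkr'
j=11: add w[4]='o' → 'rkro'
j=14: add w[7]='l' → 'rkrol'

rkrol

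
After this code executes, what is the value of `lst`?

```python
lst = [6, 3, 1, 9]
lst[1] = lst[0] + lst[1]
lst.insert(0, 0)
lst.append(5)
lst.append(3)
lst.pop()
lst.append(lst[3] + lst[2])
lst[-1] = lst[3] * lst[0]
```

[0, 6, 9, 1, 9, 5, 0]

lst[1] = lst[0]+lst[1] = 6+3 = 9 → [6, 9, 1, 9]
insert 0 at 0 → [0, 6, 9, 1, 9]
append 5 → [0, 6, 9, 1, 9, 5]
append 3 → [0, 6, 9, 1, 9, 5, 3]
pop() removes 3 → [0, 6, 9, 1, 9, 5]
append lst[3]+lst[2] = 1+9 = 10 → [0, 6, 9, 1, 9, 5, 10]
lst[-1] = lst[3]*lst[0] = 1*0 = 0 → [0, 6, 9, 1, 9, 5, 0]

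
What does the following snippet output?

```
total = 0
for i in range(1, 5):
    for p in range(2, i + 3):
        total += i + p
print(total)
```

i=1,p=2: total = 0+3 = 3
i=1,p=3: total = 3+4 = 7
i=2,p=2: total = 7+4 = 11
i=2,p=3: total = 11+5 = 16
i=2,p=4: total = 16+6 = 22
i=3,p=2: total = 22+5 = 27
i=3,p=3: total = 27+6 = 33
i=3,p=4: total = 33+7 = 40
i=3,p=5: total = 40+8 = 48
i=4,p=2: total = 48+6 = 54
i=4,p=3: total = 54+7 = 61
i=4,p=4: total = 61+8 = 69
i=4,p=5: total = 69+9 = 78
i=4,p=6: total = 78+10 = 88

88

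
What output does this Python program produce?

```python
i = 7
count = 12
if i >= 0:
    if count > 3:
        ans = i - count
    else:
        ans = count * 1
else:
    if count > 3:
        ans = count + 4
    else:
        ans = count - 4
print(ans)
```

-5

i=7, count=12
i >= 0 is True; count > 3 is True
→ ans = i - count = -5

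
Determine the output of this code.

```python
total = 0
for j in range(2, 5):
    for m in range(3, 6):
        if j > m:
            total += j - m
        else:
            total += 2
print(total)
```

j=2,m=3: not 2>3, total = 0+2 = 2
j=2,m=4: not 2>4, total = 2+2 = 4
j=2,m=5: not 2>5, total = 4+2 = 6
j=3,m=3: not 3>3, total = 6+2 = 8
j=3,m=4: not 3>4, total = 8+2 = 10
j=3,m=5: not 3>5, total = 10+2 = 12
j=4,m=3: 4>3, total = 12+1 = 13
j=4,m=4: not 4>4, total = 13+2 = 15
j=4,m=5: not 4>5, total = 15+2 = 17

17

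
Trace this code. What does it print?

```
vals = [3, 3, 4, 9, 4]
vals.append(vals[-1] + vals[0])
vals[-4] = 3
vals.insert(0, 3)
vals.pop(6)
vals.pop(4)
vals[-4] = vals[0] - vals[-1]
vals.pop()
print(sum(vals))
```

append vals[-1]+vals[0] = 4+3 = 7 → [3, 3, 4, 9, 4, 7]
vals[-4] = 3 → [3, 3, 3, 9, 4, 7]
insert 3 at 0 → [3, 3, 3, 3, 9, 4, 7]
pop(6) removes 7 → [3, 3, 3, 3, 9, 4]
pop(4) removes 9 → [3, 3, 3, 3, 4]
vals[-4] = vals[0]-vals[-1] = 3-4 = -1 → [3, -1, 3, 3, 4]
pop() removes 4 → [3, -1, 3, 3]
sum = 8

8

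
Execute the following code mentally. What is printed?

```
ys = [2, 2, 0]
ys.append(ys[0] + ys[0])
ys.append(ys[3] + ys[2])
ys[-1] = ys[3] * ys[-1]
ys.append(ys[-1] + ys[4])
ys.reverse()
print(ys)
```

[32, 16, 4, 0, 2, 2]

append ys[0]+ys[0] = 2+2 = 4 → [2, 2, 0, 4]
append ys[3]+ys[2] = 4+0 = 4 → [2, 2, 0, 4, 4]
ys[-1] = ys[3]*ys[-1] = 4*4 = 16 → [2, 2, 0, 4, 16]
append ys[-1]+ys[4] = 16+16 = 32 → [2, 2, 0, 4, 16, 32]
reverse → [32, 16, 4, 0, 2, 2]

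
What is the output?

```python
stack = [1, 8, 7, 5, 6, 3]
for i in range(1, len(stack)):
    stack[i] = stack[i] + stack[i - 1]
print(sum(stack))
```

104

i=1: stack[1] = 8+1 = 9 → [1, 9, 7, 5, 6, 3]
i=2: stack[2] = 7+9 = 16 → [1, 9, 16, 5, 6, 3]
i=3: stack[3] = 5+16 = 21 → [1, 9, 16, 21, 6, 3]
i=4: stack[4] = 6+21 = 27 → [1, 9, 16, 21, 27, 3]
i=5: stack[5] = 3+27 = 30 → [1, 9, 16, 21, 27, 30]
sum = 104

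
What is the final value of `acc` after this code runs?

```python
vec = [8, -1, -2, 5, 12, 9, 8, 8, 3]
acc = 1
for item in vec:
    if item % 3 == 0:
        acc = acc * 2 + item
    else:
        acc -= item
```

item=8: not %3==0, acc = 1-8 = -7
item=-1: not %3==0, acc = (-7)-(-1) = -6
item=-2: not %3==0, acc = (-6)-(-2) = -4
item=5: not %3==0, acc = (-4)-5 = -9
item=12: %3==0, acc = (-9)*2+12 = -6
item=9: %3==0, acc = (-6)*2+9 = -3
item=8: not %3==0, acc = (-3)-8 = -11
item=8: not %3==0, acc = (-11)-8 = -19
item=3: %3==0, acc = (-19)*2+3 = -35

-35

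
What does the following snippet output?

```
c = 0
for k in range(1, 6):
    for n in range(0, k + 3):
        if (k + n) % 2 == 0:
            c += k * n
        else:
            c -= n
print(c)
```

k=1,n=0: odd sum, c = 0-0 = 0
k=1,n=1: even sum, c = 0+1 = 1
k=1,n=2: odd sum, c = 1-2 = -1
k=1,n=3: even sum, c = (-1)+3 = 2
k=2,n=0: even sum, c = 2+0 = 2
k=2,n=1: odd sum, c = 2-1 = 1
k=2,n=2: even sum, c = 1+4 = 5
k=2,n=3: odd sum, c = 5-3 = 2
k=2,n=4: even sum, c = 2+8 = 10
k=3,n=0: odd sum, c = 10-0 = 10
k=3,n=1: even sum, c = 10+3 = 13
k=3,n=2: odd sum, c = 13-2 = 11
k=3,n=3: even sum, c = 11+9 = 20
k=3,n=4: odd sum, c = 20-4 = 16
k=3,n=5: even sum, c = 16+15 = 31
k=4,n=0: even sum, c = 31+0 = 31
k=4,n=1: odd sum, c = 31-1 = 30
k=4,n=2: even sum, c = 30+8 = 38
k=4,n=3: odd sum, c = 38-3 = 35
k=4,n=4: even sum, c = 35+16 = 51
k=4,n=5: odd sum, c = 51-5 = 46
k=4,n=6: even sum, c = 46+24 = 70
k=5,n=0: odd sum, c = 70-0 = 70
k=5,n=1: even sum, c = 70+5 = 75
k=5,n=2: odd sum, c = 75-2 = 73
k=5,n=3: even sum, c = 73+15 = 88
k=5,n=4: odd sum, c = 88-4 = 84
k=5,n=5: even sum, c = 84+25 = 109
k=5,n=6: odd sum, c = 109-6 = 103
k=5,n=7: even sum, c = 103+35 = 138

138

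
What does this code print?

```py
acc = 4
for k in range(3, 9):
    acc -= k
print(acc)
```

k=3: acc = 4-3 = 1
k=4: acc = 1-4 = -3
k=5: acc = (-3)-5 = -8
k=6: acc = (-8)-6 = -14
k=7: acc = (-14)-7 = -21
k=8: acc = (-21)-8 = -29

-29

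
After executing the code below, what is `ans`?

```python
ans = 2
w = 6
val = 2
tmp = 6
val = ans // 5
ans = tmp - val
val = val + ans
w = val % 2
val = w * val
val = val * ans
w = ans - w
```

6

val = 2//5 = 0
ans = 6-0 = 6
val = 0+6 = 6
w = 6%2 = 0
val = 0*6 = 0
val = 0*6 = 0
w = 6-0 = 6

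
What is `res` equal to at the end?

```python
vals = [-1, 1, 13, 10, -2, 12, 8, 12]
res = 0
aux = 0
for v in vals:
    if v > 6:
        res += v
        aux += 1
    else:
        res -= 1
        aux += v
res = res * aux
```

156

v=-1: not >6, res = 0-1 = -1; aux=-1
v=1: not >6, res = (-1)-1 = -2; aux=0
v=13: >6, res = (-2)+13 = 11; aux=1
v=10: >6, res = 11+10 = 21; aux=2
v=-2: not >6, res = 21-1 = 20; aux=0
v=12: >6, res = 20+12 = 32; aux=1
v=8: >6, res = 32+8 = 40; aux=2
v=12: >6, res = 40+12 = 52; aux=3
res*aux = 52*3 = 156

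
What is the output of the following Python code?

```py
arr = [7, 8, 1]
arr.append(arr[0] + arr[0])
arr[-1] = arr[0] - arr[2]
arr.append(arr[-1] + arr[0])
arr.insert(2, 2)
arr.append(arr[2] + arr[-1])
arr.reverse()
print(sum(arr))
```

append arr[0]+arr[0] = 7+7 = 14 → [7, 8, 1, 14]
arr[-1] = arr[0]-arr[2] = 7-1 = 6 → [7, 8, 1, 6]
append arr[-1]+arr[0] = 6+7 = 13 → [7, 8, 1, 6, 13]
insert 2 at 2 → [7, 8, 2, 1, 6, 13]
append arr[2]+arr[-1] = 2+13 = 15 → [7, 8, 2, 1, 6, 13, 15]
reverse → [15, 13, 6, 1, 2, 8, 7]
sum = 52

52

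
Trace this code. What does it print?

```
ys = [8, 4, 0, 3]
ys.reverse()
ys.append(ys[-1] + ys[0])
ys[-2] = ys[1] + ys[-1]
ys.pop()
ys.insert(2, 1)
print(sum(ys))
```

19

reverse → [3, 0, 4, 8]
append ys[-1]+ys[0] = 8+3 = 11 → [3, 0, 4, 8, 11]
ys[-2] = ys[1]+ys[-1] = 0+11 = 11 → [3, 0, 4, 11, 11]
pop() removes 11 → [3, 0, 4, 11]
insert 1 at 2 → [3, 0, 1, 4, 11]
sum = 19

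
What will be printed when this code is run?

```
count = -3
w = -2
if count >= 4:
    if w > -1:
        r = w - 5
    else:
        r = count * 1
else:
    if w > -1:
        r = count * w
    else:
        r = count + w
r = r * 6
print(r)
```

-30

count=-3, w=-2
count >= 4 is False; w > -1 is False
→ r = count + w = -5
r = (-5)*6 = -30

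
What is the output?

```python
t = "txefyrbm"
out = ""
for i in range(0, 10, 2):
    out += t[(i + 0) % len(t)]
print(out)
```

teybt

i=0: add t[0]='t' → 't'
i=2: add t[2]='e' → 'te'
i=4: add t[4]='y' → 'tey'
i=6: add t[6]='b' → 'teyb'
i=8: add t[0]='t' → 'teybt'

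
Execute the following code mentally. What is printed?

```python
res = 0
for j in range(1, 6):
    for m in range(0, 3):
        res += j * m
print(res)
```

j=1,m=0: res = 0+0 = 0
j=1,m=1: res = 0+1 = 1
j=1,m=2: res = 1+2 = 3
j=2,m=0: res = 3+0 = 3
j=2,m=1: res = 3+2 = 5
j=2,m=2: res = 5+4 = 9
j=3,m=0: res = 9+0 = 9
j=3,m=1: res = 9+3 = 12
j=3,m=2: res = 12+6 = 18
j=4,m=0: res = 18+0 = 18
j=4,m=1: res = 18+4 = 22
j=4,m=2: res = 22+8 = 30
j=5,m=0: res = 30+0 = 30
j=5,m=1: res = 30+5 = 35
j=5,m=2: res = 35+10 = 45

45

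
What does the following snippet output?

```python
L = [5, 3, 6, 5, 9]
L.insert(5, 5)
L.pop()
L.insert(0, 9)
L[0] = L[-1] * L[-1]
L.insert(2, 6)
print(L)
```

insert 5 at 5 → [5, 3, 6, 5, 9, 5]
pop() removes 5 → [5, 3, 6, 5, 9]
insert 9 at 0 → [9, 5, 3, 6, 5, 9]
L[0] = L[-1]*L[-1] = 9*9 = 81 → [81, 5, 3, 6, 5, 9]
insert 6 at 2 → [81, 5, 6, 3, 6, 5, 9]

[81, 5, 6, 3, 6, 5, 9]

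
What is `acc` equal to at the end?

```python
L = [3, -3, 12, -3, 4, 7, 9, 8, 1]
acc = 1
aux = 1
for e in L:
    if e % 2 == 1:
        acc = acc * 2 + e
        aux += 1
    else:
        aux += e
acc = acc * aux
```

e=3: odd, acc = 1*2+3 = 5; aux=2
e=-3: odd, acc = 5*2+(-3) = 7; aux=3
e=12: not odd; aux=15
e=-3: odd, acc = 7*2+(-3) = 11; aux=16
e=4: not odd; aux=20
e=7: odd, acc = 11*2+7 = 29; aux=21
e=9: odd, acc = 29*2+9 = 67; aux=22
e=8: not odd; aux=30
e=1: odd, acc = 67*2+1 = 135; aux=31
acc*aux = 135*31 = 4185

4185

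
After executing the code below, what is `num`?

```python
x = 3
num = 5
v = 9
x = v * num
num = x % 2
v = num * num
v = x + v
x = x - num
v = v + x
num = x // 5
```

8

x = 9*5 = 45
num = 45%2 = 1
v = 1*1 = 1
v = 45+1 = 46
x = 45-1 = 44
v = 46+44 = 90
num = 44//5 = 8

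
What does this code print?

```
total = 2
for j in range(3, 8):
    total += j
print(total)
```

j=3: total = 2+3 = 5
j=4: total = 5+4 = 9
j=5: total = 9+5 = 14
j=6: total = 14+6 = 20
j=7: total = 20+7 = 27

27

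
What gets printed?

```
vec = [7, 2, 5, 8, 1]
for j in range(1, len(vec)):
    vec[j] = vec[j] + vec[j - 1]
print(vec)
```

j=1: vec[1] = 2+7 = 9 → [7, 9, 5, 8, 1]
j=2: vec[2] = 5+9 = 14 → [7, 9, 14, 8, 1]
j=3: vec[3] = 8+14 = 22 → [7, 9, 14, 22, 1]
j=4: vec[4] = 1+22 = 23 → [7, 9, 14, 22, 23]

[7, 9, 14, 22, 23]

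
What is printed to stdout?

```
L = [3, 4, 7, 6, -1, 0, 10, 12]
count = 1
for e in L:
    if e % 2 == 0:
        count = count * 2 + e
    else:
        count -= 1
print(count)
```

120

e=3: not even, count = 1-1 = 0
e=4: even, count = 0*2+4 = 4
e=7: not even, count = 4-1 = 3
e=6: even, count = 3*2+6 = 12
e=-1: not even, count = 12-1 = 11
e=0: even, count = 11*2+0 = 22
e=10: even, count = 22*2+10 = 54
e=12: even, count = 54*2+12 = 120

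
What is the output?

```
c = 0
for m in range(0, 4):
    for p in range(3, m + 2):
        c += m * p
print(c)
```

m=2,p=3: c = 0+6 = 6
m=3,p=3: c = 6+9 = 15
m=3,p=4: c = 15+12 = 27

27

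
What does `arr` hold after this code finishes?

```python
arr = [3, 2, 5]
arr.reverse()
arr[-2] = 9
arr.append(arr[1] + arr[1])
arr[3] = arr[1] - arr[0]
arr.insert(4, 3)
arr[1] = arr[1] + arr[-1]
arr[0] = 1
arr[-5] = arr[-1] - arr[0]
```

reverse → [5, 2, 3]
arr[-2] = 9 → [5, 9, 3]
append arr[1]+arr[1] = 9+9 = 18 → [5, 9, 3, 18]
arr[3] = arr[1]-arr[0] = 9-5 = 4 → [5, 9, 3, 4]
insert 3 at 4 → [5, 9, 3, 4, 3]
arr[1] = arr[1]+arr[-1] = 9+3 = 12 → [5, 12, 3, 4, 3]
arr[0] = 1 → [1, 12, 3, 4, 3]
arr[-5] = arr[-1]-arr[0] = 3-1 = 2 → [2, 12, 3, 4, 3]

[2, 12, 3, 4, 3]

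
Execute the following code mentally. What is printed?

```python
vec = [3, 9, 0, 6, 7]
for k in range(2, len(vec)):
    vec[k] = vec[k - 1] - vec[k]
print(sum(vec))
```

k=2: vec[2] = 9-0 = 9 → [3, 9, 9, 6, 7]
k=3: vec[3] = 9-6 = 3 → [3, 9, 9, 3, 7]
k=4: vec[4] = 3-7 = -4 → [3, 9, 9, 3, -4]
sum = 20

20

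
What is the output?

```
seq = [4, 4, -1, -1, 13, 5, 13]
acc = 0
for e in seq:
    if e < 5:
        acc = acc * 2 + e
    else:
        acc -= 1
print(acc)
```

e=4: <5, acc = 0*2+4 = 4
e=4: <5, acc = 4*2+4 = 12
e=-1: <5, acc = 12*2+(-1) = 23
e=-1: <5, acc = 23*2+(-1) = 45
e=13: not <5, acc = 45-1 = 44
e=5: not <5, acc = 44-1 = 43
e=13: not <5, acc = 43-1 = 42

42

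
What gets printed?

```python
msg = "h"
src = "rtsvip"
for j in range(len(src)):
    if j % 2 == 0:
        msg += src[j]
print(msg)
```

j=0: add 'r' → 'hr'
j=1: skip
j=2: add 's' → 'hrs'
j=3: skip
j=4: add 'i' → 'hrsi'
j=5: skip

hrsi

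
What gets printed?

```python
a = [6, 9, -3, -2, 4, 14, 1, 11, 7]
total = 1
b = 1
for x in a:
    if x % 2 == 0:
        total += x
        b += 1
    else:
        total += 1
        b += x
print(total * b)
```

x=6: even, total = 1+6 = 7; b=2
x=9: not even, total = 7+1 = 8; b=11
x=-3: not even, total = 8+1 = 9; b=8
x=-2: even, total = 9+(-2) = 7; b=9
x=4: even, total = 7+4 = 11; b=10
x=14: even, total = 11+14 = 25; b=11
x=1: not even, total = 25+1 = 26; b=12
x=11: not even, total = 26+1 = 27; b=23
x=7: not even, total = 27+1 = 28; b=30
total*b = 28*30 = 840

840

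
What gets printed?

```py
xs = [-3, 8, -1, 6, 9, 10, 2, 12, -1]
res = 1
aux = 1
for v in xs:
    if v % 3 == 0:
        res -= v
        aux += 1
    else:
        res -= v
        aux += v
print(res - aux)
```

-64

v=-3: %3==0, res = 1-(-3) = 4; aux=2
v=8: not %3==0, res = 4-8 = -4; aux=10
v=-1: not %3==0, res = (-4)-(-1) = -3; aux=9
v=6: %3==0, res = (-3)-6 = -9; aux=10
v=9: %3==0, res = (-9)-9 = -18; aux=11
v=10: not %3==0, res = (-18)-10 = -28; aux=21
v=2: not %3==0, res = (-28)-2 = -30; aux=23
v=12: %3==0, res = (-30)-12 = -42; aux=24
v=-1: not %3==0, res = (-42)-(-1) = -41; aux=23
res-aux = (-41)-23 = -64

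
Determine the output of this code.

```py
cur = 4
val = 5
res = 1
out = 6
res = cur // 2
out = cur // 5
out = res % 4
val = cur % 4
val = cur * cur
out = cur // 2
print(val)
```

res = 4//2 = 2
out = 4//5 = 0
out = 2%4 = 2
val = 4%4 = 0
val = 4*4 = 16
out = 4//2 = 2

16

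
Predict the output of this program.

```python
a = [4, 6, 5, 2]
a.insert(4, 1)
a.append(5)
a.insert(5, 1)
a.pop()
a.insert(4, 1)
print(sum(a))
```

insert 1 at 4 → [4, 6, 5, 2, 1]
append 5 → [4, 6, 5, 2, 1, 5]
insert 1 at 5 → [4, 6, 5, 2, 1, 1, 5]
pop() removes 5 → [4, 6, 5, 2, 1, 1]
insert 1 at 4 → [4, 6, 5, 2, 1, 1, 1]
sum = 20

20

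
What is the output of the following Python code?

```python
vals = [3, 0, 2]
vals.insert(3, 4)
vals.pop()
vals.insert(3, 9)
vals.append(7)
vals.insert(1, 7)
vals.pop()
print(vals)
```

[3, 7, 0, 2, 9]

insert 4 at 3 → [3, 0, 2, 4]
pop() removes 4 → [3, 0, 2]
insert 9 at 3 → [3, 0, 2, 9]
append 7 → [3, 0, 2, 9, 7]
insert 7 at 1 → [3, 7, 0, 2, 9, 7]
pop() removes 7 → [3, 7, 0, 2, 9]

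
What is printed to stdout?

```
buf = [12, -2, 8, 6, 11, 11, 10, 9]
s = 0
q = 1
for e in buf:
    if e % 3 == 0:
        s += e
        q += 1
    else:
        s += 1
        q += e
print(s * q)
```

e=12: %3==0, s = 0+12 = 12; q=2
e=-2: not %3==0, s = 12+1 = 13; q=0
e=8: not %3==0, s = 13+1 = 14; q=8
e=6: %3==0, s = 14+6 = 20; q=9
e=11: not %3==0, s = 20+1 = 21; q=20
e=11: not %3==0, s = 21+1 = 22; q=31
e=10: not %3==0, s = 22+1 = 23; q=41
e=9: %3==0, s = 23+9 = 32; q=42
s*q = 32*42 = 1344

1344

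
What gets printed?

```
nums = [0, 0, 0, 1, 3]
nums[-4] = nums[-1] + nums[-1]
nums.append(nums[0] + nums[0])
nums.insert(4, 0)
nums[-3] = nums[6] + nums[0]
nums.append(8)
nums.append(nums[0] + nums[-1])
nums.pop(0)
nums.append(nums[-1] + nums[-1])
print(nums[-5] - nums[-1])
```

-13

nums[-4] = nums[-1]+nums[-1] = 3+3 = 6 → [0, 6, 0, 1, 3]
append nums[0]+nums[0] = 0+0 = 0 → [0, 6, 0, 1, 3, 0]
insert 0 at 4 → [0, 6, 0, 1, 0, 3, 0]
nums[-3] = nums[6]+nums[0] = 0+0 = 0 → [0, 6, 0, 1, 0, 3, 0]
append 8 → [0, 6, 0, 1, 0, 3, 0, 8]
append nums[0]+nums[-1] = 0+8 = 8 → [0, 6, 0, 1, 0, 3, 0, 8, 8]
pop(0) removes 0 → [6, 0, 1, 0, 3, 0, 8, 8]
append nums[-1]+nums[-1] = 8+8 = 16 → [6, 0, 1, 0, 3, 0, 8, 8, 16]
nums[-5]-nums[-1] = 3-16 = -13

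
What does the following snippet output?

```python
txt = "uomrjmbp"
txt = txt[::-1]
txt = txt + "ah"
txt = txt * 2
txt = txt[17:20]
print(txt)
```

uah

reverse → 'pbmjrmou'
+ 'ah' → 'pbmjrmouah'
repeat ×2 → 'pbmjrmouahpbmjrmouah'
slice [17:20] → 'uah'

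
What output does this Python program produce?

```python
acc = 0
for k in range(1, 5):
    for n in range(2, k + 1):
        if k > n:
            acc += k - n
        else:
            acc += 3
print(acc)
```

k=2,n=2: not 2>2, acc = 0+3 = 3
k=3,n=2: 3>2, acc = 3+1 = 4
k=3,n=3: not 3>3, acc = 4+3 = 7
k=4,n=2: 4>2, acc = 7+2 = 9
k=4,n=3: 4>3, acc = 9+1 = 10
k=4,n=4: not 4>4, acc = 10+3 = 13

13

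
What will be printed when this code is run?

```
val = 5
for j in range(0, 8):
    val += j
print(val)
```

j=0: val = 5+0 = 5
j=1: val = 5+1 = 6
j=2: val = 6+2 = 8
j=3: val = 8+3 = 11
j=4: val = 11+4 = 15
j=5: val = 15+5 = 20
j=6: val = 20+6 = 26
j=7: val = 26+7 = 33

33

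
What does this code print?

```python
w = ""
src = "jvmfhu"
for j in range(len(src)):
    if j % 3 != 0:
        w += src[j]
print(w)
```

j=0: skip
j=1: add 'v' → 'v'
j=2: add 'm' → 'vm'
j=3: skip
j=4: add 'h' → 'vmh'
j=5: add 'u' → 'vmhu'

vmhu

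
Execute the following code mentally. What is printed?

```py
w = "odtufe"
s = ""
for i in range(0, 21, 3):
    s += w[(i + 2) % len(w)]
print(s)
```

tetetet

i=0: add w[2]='t' → 't'
i=3: add w[5]='e' → 'te'
i=6: add w[2]='t' → 'tet'
i=9: add w[5]='e' → 'tete'
i=12: add w[2]='t' → 'tetet'
i=15: add w[5]='e' → 'tetete'
i=18: add w[2]='t' → 'tetetet'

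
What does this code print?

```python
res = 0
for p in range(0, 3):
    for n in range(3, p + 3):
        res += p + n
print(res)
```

p=1,n=3: res = 0+4 = 4
p=2,n=3: res = 4+5 = 9
p=2,n=4: res = 9+6 = 15

15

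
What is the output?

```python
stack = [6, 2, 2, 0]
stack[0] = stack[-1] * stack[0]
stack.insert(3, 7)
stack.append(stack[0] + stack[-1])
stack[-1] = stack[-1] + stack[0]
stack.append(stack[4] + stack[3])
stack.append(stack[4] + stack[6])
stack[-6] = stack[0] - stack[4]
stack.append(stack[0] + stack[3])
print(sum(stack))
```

stack[0] = stack[-1]*stack[0] = 0*6 = 0 → [0, 2, 2, 0]
insert 7 at 3 → [0, 2, 2, 7, 0]
append stack[0]+stack[-1] = 0+0 = 0 → [0, 2, 2, 7, 0, 0]
stack[-1] = stack[-1]+stack[0] = 0+0 = 0 → [0, 2, 2, 7, 0, 0]
append stack[4]+stack[3] = 0+7 = 7 → [0, 2, 2, 7, 0, 0, 7]
append stack[4]+stack[6] = 0+7 = 7 → [0, 2, 2, 7, 0, 0, 7, 7]
stack[-6] = stack[0]-stack[4] = 0-0 = 0 → [0, 2, 0, 7, 0, 0, 7, 7]
append stack[0]+stack[3] = 0+7 = 7 → [0, 2, 0, 7, 0, 0, 7, 7, 7]
sum = 30

30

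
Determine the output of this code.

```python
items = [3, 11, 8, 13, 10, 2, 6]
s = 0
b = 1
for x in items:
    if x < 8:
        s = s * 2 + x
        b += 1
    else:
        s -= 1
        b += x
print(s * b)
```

x=3: <8, s = 0*2+3 = 3; b=2
x=11: not <8, s = 3-1 = 2; b=13
x=8: not <8, s = 2-1 = 1; b=21
x=13: not <8, s = 1-1 = 0; b=34
x=10: not <8, s = 0-1 = -1; b=44
x=2: <8, s = (-1)*2+2 = 0; b=45
x=6: <8, s = 0*2+6 = 6; b=46
s*b = 6*46 = 276

276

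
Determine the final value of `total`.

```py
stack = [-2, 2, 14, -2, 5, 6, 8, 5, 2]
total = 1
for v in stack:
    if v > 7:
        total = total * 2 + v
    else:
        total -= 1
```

24

v=-2: not >7, total = 1-1 = 0
v=2: not >7, total = 0-1 = -1
v=14: >7, total = (-1)*2+14 = 12
v=-2: not >7, total = 12-1 = 11
v=5: not >7, total = 11-1 = 10
v=6: not >7, total = 10-1 = 9
v=8: >7, total = 9*2+8 = 26
v=5: not >7, total = 26-1 = 25
v=2: not >7, total = 25-1 = 24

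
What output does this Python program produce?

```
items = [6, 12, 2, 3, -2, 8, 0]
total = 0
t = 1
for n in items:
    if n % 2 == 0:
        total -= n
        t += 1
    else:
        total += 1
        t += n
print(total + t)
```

-15

n=6: even, total = 0-6 = -6; t=2
n=12: even, total = (-6)-12 = -18; t=3
n=2: even, total = (-18)-2 = -20; t=4
n=3: not even, total = (-20)+1 = -19; t=7
n=-2: even, total = (-19)-(-2) = -17; t=8
n=8: even, total = (-17)-8 = -25; t=9
n=0: even, total = (-25)-0 = -25; t=10
total+t = (-25)+10 = -15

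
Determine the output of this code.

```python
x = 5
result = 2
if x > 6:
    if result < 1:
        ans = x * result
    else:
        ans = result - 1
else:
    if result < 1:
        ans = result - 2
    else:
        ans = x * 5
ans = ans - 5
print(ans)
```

20

x=5, result=2
x > 6 is False; result < 1 is False
→ ans = x * 5 = 25
ans = 25-5 = 20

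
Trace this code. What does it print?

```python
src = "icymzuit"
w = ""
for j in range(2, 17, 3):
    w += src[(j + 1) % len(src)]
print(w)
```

j=2: add src[3]='m' → 'm'
j=5: add src[6]='i' → 'mi'
j=8: add src[1]='c' → 'mic'
j=11: add src[4]='z' → 'micz'
j=14: add src[7]='t' → 'miczt'

miczt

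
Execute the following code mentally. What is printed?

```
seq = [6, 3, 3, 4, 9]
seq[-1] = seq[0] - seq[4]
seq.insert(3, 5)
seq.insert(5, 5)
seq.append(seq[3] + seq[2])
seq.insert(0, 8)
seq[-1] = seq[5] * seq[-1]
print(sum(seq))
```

63

seq[-1] = seq[0]-seq[4] = 6-9 = -3 → [6, 3, 3, 4, -3]
insert 5 at 3 → [6, 3, 3, 5, 4, -3]
insert 5 at 5 → [6, 3, 3, 5, 4, 5, -3]
append seq[3]+seq[2] = 5+3 = 8 → [6, 3, 3, 5, 4, 5, -3, 8]
insert 8 at 0 → [8, 6, 3, 3, 5, 4, 5, -3, 8]
seq[-1] = seq[5]*seq[-1] = 4*8 = 32 → [8, 6, 3, 3, 5, 4, 5, -3, 32]
sum = 63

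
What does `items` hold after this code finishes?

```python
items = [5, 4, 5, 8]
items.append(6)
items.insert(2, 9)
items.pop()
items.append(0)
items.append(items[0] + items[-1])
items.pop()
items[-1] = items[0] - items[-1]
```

append 6 → [5, 4, 5, 8, 6]
insert 9 at 2 → [5, 4, 9, 5, 8, 6]
pop() removes 6 → [5, 4, 9, 5, 8]
append 0 → [5, 4, 9, 5, 8, 0]
append items[0]+items[-1] = 5+0 = 5 → [5, 4, 9, 5, 8, 0, 5]
pop() removes 5 → [5, 4, 9, 5, 8, 0]
items[-1] = items[0]-items[-1] = 5-0 = 5 → [5, 4, 9, 5, 8, 5]

[5, 4, 9, 5, 8, 5]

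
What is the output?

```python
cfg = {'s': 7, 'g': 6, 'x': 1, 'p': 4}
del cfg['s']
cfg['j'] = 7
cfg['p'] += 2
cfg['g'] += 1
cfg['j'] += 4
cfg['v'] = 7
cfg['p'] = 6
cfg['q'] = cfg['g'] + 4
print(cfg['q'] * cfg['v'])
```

del 's' → {'g': 6, 'x': 1, 'p': 4}
cfg['j'] = 7 → {'g': 6, 'x': 1, 'p': 4, 'j': 7}
cfg['p'] = 4+2 = 6 → {'g': 6, 'x': 1, 'p': 6, 'j': 7}
cfg['g'] = 6+1 = 7 → {'g': 7, 'x': 1, 'p': 6, 'j': 7}
cfg['j'] = 7+4 = 11 → {'g': 7, 'x': 1, 'p': 6, 'j': 11}
cfg['v'] = 7 → {'g': 7, 'x': 1, 'p': 6, 'j': 11, 'v': 7}
cfg['p'] = 6 → {'g': 7, 'x': 1, 'p': 6, 'j': 11, 'v': 7}
cfg['q'] = cfg['g']+4 = 11 → {'g': 7, 'x': 1, 'p': 6, 'j': 11, 'v': 7, 'q': 11}
cfg['q']*cfg['v'] = 11*7 = 77

77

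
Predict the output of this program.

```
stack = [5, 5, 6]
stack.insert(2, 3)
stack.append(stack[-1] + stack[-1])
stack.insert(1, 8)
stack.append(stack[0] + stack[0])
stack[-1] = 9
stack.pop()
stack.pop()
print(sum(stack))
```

insert 3 at 2 → [5, 5, 3, 6]
append stack[-1]+stack[-1] = 6+6 = 12 → [5, 5, 3, 6, 12]
insert 8 at 1 → [5, 8, 5, 3, 6, 12]
append stack[0]+stack[0] = 5+5 = 10 → [5, 8, 5, 3, 6, 12, 10]
stack[-1] = 9 → [5, 8, 5, 3, 6, 12, 9]
pop() removes 9 → [5, 8, 5, 3, 6, 12]
pop() removes 12 → [5, 8, 5, 3, 6]
sum = 27

27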